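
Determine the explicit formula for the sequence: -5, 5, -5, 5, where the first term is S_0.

Check ratios: 5 / -5 = -1.0
Common ratio r = -1.
First term a = -5.
Formula: S_i = -5 * (-1)^i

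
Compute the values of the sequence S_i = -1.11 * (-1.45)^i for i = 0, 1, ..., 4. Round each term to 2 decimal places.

This is a geometric sequence.
i=0: S_0 = -1.11 * (-1.45)^0 = -1.11
i=1: S_1 = -1.11 * (-1.45)^1 ≈ 1.61
i=2: S_2 = -1.11 * (-1.45)^2 ≈ -2.33
i=3: S_3 = -1.11 * (-1.45)^3 ≈ 3.38
i=4: S_4 = -1.11 * (-1.45)^4 ≈ -4.91
The first 5 terms are: [-1.11, 1.61, -2.33, 3.38, -4.91]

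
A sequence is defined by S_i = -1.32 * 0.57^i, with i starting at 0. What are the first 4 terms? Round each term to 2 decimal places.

This is a geometric sequence.
i=0: S_0 = -1.32 * 0.57^0 = -1.32
i=1: S_1 = -1.32 * 0.57^1 ≈ -0.75
i=2: S_2 = -1.32 * 0.57^2 ≈ -0.43
i=3: S_3 = -1.32 * 0.57^3 ≈ -0.24
The first 4 terms are: [-1.32, -0.75, -0.43, -0.24]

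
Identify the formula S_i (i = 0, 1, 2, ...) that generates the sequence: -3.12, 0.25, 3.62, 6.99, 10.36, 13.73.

Check differences: 0.25 - -3.12 = 3.37
3.62 - 0.25 = 3.37
Common difference d = 3.37.
First term a = -3.12.
Formula: S_i = -3.12 + 3.37*i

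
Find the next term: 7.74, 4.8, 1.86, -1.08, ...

Differences: 4.8 - 7.74 = -2.94
This is an arithmetic sequence with common difference d = -2.94.
Next term = -1.08 + -2.94 = -4.02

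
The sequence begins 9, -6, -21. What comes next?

Differences: -6 - 9 = -15
This is an arithmetic sequence with common difference d = -15.
Next term = -21 + -15 = -36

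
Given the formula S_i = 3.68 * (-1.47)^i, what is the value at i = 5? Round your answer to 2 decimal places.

S_5 = 3.68 * (-1.47)^5 ≈ 3.68 * -6.8641 ≈ -25.26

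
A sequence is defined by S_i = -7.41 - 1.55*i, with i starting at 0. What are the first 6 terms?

This is an arithmetic sequence.
i=0: S_0 = -7.41 + -1.55*0 = -7.41
i=1: S_1 = -7.41 + -1.55*1 = -8.96
i=2: S_2 = -7.41 + -1.55*2 = -10.51
i=3: S_3 = -7.41 + -1.55*3 = -12.06
i=4: S_4 = -7.41 + -1.55*4 = -13.61
i=5: S_5 = -7.41 + -1.55*5 = -15.16
The first 6 terms are: [-7.41, -8.96, -10.51, -12.06, -13.61, -15.16]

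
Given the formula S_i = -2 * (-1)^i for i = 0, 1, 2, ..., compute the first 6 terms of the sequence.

This is a geometric sequence.
i=0: S_0 = -2 * (-1)^0 = -2
i=1: S_1 = -2 * (-1)^1 = 2
i=2: S_2 = -2 * (-1)^2 = -2
i=3: S_3 = -2 * (-1)^3 = 2
i=4: S_4 = -2 * (-1)^4 = -2
i=5: S_5 = -2 * (-1)^5 = 2
The first 6 terms are: [-2, 2, -2, 2, -2, 2]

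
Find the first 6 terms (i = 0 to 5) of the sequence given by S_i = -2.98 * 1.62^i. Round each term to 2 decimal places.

This is a geometric sequence.
i=0: S_0 = -2.98 * 1.62^0 = -2.98
i=1: S_1 = -2.98 * 1.62^1 ≈ -4.83
i=2: S_2 = -2.98 * 1.62^2 ≈ -7.82
i=3: S_3 = -2.98 * 1.62^3 ≈ -12.67
i=4: S_4 = -2.98 * 1.62^4 ≈ -20.52
i=5: S_5 = -2.98 * 1.62^5 ≈ -33.25
The first 6 terms are: [-2.98, -4.83, -7.82, -12.67, -20.52, -33.25]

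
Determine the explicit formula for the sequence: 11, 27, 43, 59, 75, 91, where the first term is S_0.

Check differences: 27 - 11 = 16
43 - 27 = 16
Common difference d = 16.
First term a = 11.
Formula: S_i = 11 + 16*i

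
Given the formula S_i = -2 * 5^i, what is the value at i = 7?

S_7 = -2 * 5^7 = -2 * 78125 = -156250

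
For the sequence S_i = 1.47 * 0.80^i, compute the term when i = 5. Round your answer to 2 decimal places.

S_5 = 1.47 * 0.8^5 ≈ 1.47 * 0.3277 ≈ 0.48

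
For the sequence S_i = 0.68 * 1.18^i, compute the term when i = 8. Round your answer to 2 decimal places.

S_8 = 0.68 * 1.18^8 ≈ 0.68 * 3.7589 ≈ 2.56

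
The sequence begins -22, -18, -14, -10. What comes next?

Differences: -18 - -22 = 4
This is an arithmetic sequence with common difference d = 4.
Next term = -10 + 4 = -6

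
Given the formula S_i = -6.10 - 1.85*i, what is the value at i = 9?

S_9 = -6.1 + -1.85*9 = -6.1 + -16.65 = -22.75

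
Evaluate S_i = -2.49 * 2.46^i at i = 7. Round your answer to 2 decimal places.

S_7 = -2.49 * 2.46^7 ≈ -2.49 * 545.1873 ≈ -1357.52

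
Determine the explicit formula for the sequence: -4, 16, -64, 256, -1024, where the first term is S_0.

Check ratios: 16 / -4 = -4.0
Common ratio r = -4.
First term a = -4.
Formula: S_i = -4 * (-4)^i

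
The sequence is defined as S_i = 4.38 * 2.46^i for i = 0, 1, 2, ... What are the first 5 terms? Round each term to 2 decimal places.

This is a geometric sequence.
i=0: S_0 = 4.38 * 2.46^0 = 4.38
i=1: S_1 = 4.38 * 2.46^1 ≈ 10.77
i=2: S_2 = 4.38 * 2.46^2 ≈ 26.51
i=3: S_3 = 4.38 * 2.46^3 ≈ 65.2
i=4: S_4 = 4.38 * 2.46^4 ≈ 160.4
The first 5 terms are: [4.38, 10.77, 26.51, 65.2, 160.4]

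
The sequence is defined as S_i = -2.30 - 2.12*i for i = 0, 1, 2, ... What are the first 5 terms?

This is an arithmetic sequence.
i=0: S_0 = -2.3 + -2.12*0 = -2.3
i=1: S_1 = -2.3 + -2.12*1 = -4.42
i=2: S_2 = -2.3 + -2.12*2 = -6.54
i=3: S_3 = -2.3 + -2.12*3 = -8.66
i=4: S_4 = -2.3 + -2.12*4 = -10.78
The first 5 terms are: [-2.3, -4.42, -6.54, -8.66, -10.78]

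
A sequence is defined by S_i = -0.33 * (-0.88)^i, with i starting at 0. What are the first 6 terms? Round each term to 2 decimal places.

This is a geometric sequence.
i=0: S_0 = -0.33 * (-0.88)^0 = -0.33
i=1: S_1 = -0.33 * (-0.88)^1 ≈ 0.29
i=2: S_2 = -0.33 * (-0.88)^2 ≈ -0.26
i=3: S_3 = -0.33 * (-0.88)^3 ≈ 0.22
i=4: S_4 = -0.33 * (-0.88)^4 ≈ -0.2
i=5: S_5 = -0.33 * (-0.88)^5 ≈ 0.17
The first 6 terms are: [-0.33, 0.29, -0.26, 0.22, -0.2, 0.17]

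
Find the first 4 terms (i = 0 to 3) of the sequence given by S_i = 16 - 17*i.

This is an arithmetic sequence.
i=0: S_0 = 16 + -17*0 = 16
i=1: S_1 = 16 + -17*1 = -1
i=2: S_2 = 16 + -17*2 = -18
i=3: S_3 = 16 + -17*3 = -35
The first 4 terms are: [16, -1, -18, -35]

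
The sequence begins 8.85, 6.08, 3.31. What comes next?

Differences: 6.08 - 8.85 = -2.77
This is an arithmetic sequence with common difference d = -2.77.
Next term = 3.31 + -2.77 = 0.54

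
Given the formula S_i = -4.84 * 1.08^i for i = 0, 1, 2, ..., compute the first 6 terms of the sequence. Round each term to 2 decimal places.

This is a geometric sequence.
i=0: S_0 = -4.84 * 1.08^0 = -4.84
i=1: S_1 = -4.84 * 1.08^1 ≈ -5.23
i=2: S_2 = -4.84 * 1.08^2 ≈ -5.65
i=3: S_3 = -4.84 * 1.08^3 ≈ -6.1
i=4: S_4 = -4.84 * 1.08^4 ≈ -6.58
i=5: S_5 = -4.84 * 1.08^5 ≈ -7.11
The first 6 terms are: [-4.84, -5.23, -5.65, -6.1, -6.58, -7.11]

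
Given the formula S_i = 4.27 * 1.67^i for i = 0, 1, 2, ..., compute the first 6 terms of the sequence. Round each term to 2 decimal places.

This is a geometric sequence.
i=0: S_0 = 4.27 * 1.67^0 = 4.27
i=1: S_1 = 4.27 * 1.67^1 ≈ 7.13
i=2: S_2 = 4.27 * 1.67^2 ≈ 11.91
i=3: S_3 = 4.27 * 1.67^3 ≈ 19.89
i=4: S_4 = 4.27 * 1.67^4 ≈ 33.21
i=5: S_5 = 4.27 * 1.67^5 ≈ 55.46
The first 6 terms are: [4.27, 7.13, 11.91, 19.89, 33.21, 55.46]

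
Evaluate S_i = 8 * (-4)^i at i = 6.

S_6 = 8 * (-4)^6 = 8 * 4096 = 32768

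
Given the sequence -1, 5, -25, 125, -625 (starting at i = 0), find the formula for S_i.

Check ratios: 5 / -1 = -5.0
Common ratio r = -5.
First term a = -1.
Formula: S_i = -1 * (-5)^i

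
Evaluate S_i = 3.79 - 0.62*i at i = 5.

S_5 = 3.79 + -0.62*5 = 3.79 + -3.1 = 0.69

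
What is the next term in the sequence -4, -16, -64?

Ratios: -16 / -4 = 4.0
This is a geometric sequence with common ratio r = 4.
Next term = -64 * 4 = -256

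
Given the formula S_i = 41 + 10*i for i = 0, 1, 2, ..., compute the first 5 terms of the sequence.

This is an arithmetic sequence.
i=0: S_0 = 41 + 10*0 = 41
i=1: S_1 = 41 + 10*1 = 51
i=2: S_2 = 41 + 10*2 = 61
i=3: S_3 = 41 + 10*3 = 71
i=4: S_4 = 41 + 10*4 = 81
The first 5 terms are: [41, 51, 61, 71, 81]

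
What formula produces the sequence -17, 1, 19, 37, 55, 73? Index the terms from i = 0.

Check differences: 1 - -17 = 18
19 - 1 = 18
Common difference d = 18.
First term a = -17.
Formula: S_i = -17 + 18*i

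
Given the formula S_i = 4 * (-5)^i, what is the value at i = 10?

S_10 = 4 * (-5)^10 = 4 * 9765625 = 39062500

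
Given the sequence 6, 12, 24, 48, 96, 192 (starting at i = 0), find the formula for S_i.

Check ratios: 12 / 6 = 2.0
Common ratio r = 2.
First term a = 6.
Formula: S_i = 6 * 2^i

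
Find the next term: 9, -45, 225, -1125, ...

Ratios: -45 / 9 = -5.0
This is a geometric sequence with common ratio r = -5.
Next term = -1125 * -5 = 5625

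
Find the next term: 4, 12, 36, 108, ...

Ratios: 12 / 4 = 3.0
This is a geometric sequence with common ratio r = 3.
Next term = 108 * 3 = 324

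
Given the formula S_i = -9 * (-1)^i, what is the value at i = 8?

S_8 = -9 * (-1)^8 = -9 * 1 = -9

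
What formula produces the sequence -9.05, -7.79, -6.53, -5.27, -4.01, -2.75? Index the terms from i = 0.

Check differences: -7.79 - -9.05 = 1.26
-6.53 - -7.79 = 1.26
Common difference d = 1.26.
First term a = -9.05.
Formula: S_i = -9.05 + 1.26*i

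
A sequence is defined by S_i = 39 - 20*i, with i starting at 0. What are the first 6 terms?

This is an arithmetic sequence.
i=0: S_0 = 39 + -20*0 = 39
i=1: S_1 = 39 + -20*1 = 19
i=2: S_2 = 39 + -20*2 = -1
i=3: S_3 = 39 + -20*3 = -21
i=4: S_4 = 39 + -20*4 = -41
i=5: S_5 = 39 + -20*5 = -61
The first 6 terms are: [39, 19, -1, -21, -41, -61]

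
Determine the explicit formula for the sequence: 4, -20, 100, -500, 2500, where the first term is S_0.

Check ratios: -20 / 4 = -5.0
Common ratio r = -5.
First term a = 4.
Formula: S_i = 4 * (-5)^i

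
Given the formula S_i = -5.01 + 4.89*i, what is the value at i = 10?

S_10 = -5.01 + 4.89*10 = -5.01 + 48.9 = 43.89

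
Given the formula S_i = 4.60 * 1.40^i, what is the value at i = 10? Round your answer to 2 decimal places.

S_10 = 4.6 * 1.4^10 ≈ 4.6 * 28.9255 ≈ 133.06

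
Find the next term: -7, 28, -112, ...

Ratios: 28 / -7 = -4.0
This is a geometric sequence with common ratio r = -4.
Next term = -112 * -4 = 448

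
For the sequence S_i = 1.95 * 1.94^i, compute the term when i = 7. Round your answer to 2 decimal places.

S_7 = 1.95 * 1.94^7 ≈ 1.95 * 103.4218 ≈ 201.67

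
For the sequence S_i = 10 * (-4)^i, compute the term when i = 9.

S_9 = 10 * (-4)^9 = 10 * -262144 = -2621440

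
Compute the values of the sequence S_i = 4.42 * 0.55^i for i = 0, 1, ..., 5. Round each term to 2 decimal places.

This is a geometric sequence.
i=0: S_0 = 4.42 * 0.55^0 = 4.42
i=1: S_1 = 4.42 * 0.55^1 ≈ 2.43
i=2: S_2 = 4.42 * 0.55^2 ≈ 1.34
i=3: S_3 = 4.42 * 0.55^3 ≈ 0.74
i=4: S_4 = 4.42 * 0.55^4 ≈ 0.4
i=5: S_5 = 4.42 * 0.55^5 ≈ 0.22
The first 6 terms are: [4.42, 2.43, 1.34, 0.74, 0.4, 0.22]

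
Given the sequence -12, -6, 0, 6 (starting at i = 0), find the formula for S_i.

Check differences: -6 - -12 = 6
0 - -6 = 6
Common difference d = 6.
First term a = -12.
Formula: S_i = -12 + 6*i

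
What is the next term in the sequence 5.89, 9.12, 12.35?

Differences: 9.12 - 5.89 = 3.23
This is an arithmetic sequence with common difference d = 3.23.
Next term = 12.35 + 3.23 = 15.58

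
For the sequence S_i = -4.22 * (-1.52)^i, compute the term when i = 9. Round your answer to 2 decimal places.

S_9 = -4.22 * (-1.52)^9 ≈ -4.22 * -43.3104 ≈ 182.77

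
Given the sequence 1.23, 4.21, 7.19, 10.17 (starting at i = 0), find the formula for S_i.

Check differences: 4.21 - 1.23 = 2.98
7.19 - 4.21 = 2.98
Common difference d = 2.98.
First term a = 1.23.
Formula: S_i = 1.23 + 2.98*i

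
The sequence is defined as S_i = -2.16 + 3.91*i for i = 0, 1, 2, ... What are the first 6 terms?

This is an arithmetic sequence.
i=0: S_0 = -2.16 + 3.91*0 = -2.16
i=1: S_1 = -2.16 + 3.91*1 = 1.75
i=2: S_2 = -2.16 + 3.91*2 = 5.66
i=3: S_3 = -2.16 + 3.91*3 = 9.57
i=4: S_4 = -2.16 + 3.91*4 = 13.48
i=5: S_5 = -2.16 + 3.91*5 = 17.39
The first 6 terms are: [-2.16, 1.75, 5.66, 9.57, 13.48, 17.39]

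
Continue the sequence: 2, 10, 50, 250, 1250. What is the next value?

Ratios: 10 / 2 = 5.0
This is a geometric sequence with common ratio r = 5.
Next term = 1250 * 5 = 6250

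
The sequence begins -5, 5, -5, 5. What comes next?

Ratios: 5 / -5 = -1.0
This is a geometric sequence with common ratio r = -1.
Next term = 5 * -1 = -5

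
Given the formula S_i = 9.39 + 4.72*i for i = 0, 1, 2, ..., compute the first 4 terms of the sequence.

This is an arithmetic sequence.
i=0: S_0 = 9.39 + 4.72*0 = 9.39
i=1: S_1 = 9.39 + 4.72*1 = 14.11
i=2: S_2 = 9.39 + 4.72*2 = 18.83
i=3: S_3 = 9.39 + 4.72*3 = 23.55
The first 4 terms are: [9.39, 14.11, 18.83, 23.55]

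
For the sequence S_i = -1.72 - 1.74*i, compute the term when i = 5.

S_5 = -1.72 + -1.74*5 = -1.72 + -8.7 = -10.42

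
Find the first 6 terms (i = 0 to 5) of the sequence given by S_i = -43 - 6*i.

This is an arithmetic sequence.
i=0: S_0 = -43 + -6*0 = -43
i=1: S_1 = -43 + -6*1 = -49
i=2: S_2 = -43 + -6*2 = -55
i=3: S_3 = -43 + -6*3 = -61
i=4: S_4 = -43 + -6*4 = -67
i=5: S_5 = -43 + -6*5 = -73
The first 6 terms are: [-43, -49, -55, -61, -67, -73]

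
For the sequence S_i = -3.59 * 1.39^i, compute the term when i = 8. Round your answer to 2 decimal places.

S_8 = -3.59 * 1.39^8 ≈ -3.59 * 13.9354 ≈ -50.03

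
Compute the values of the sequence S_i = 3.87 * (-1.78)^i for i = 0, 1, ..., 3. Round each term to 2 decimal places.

This is a geometric sequence.
i=0: S_0 = 3.87 * (-1.78)^0 = 3.87
i=1: S_1 = 3.87 * (-1.78)^1 ≈ -6.89
i=2: S_2 = 3.87 * (-1.78)^2 ≈ 12.26
i=3: S_3 = 3.87 * (-1.78)^3 ≈ -21.83
The first 4 terms are: [3.87, -6.89, 12.26, -21.83]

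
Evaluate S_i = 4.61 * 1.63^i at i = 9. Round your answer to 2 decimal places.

S_9 = 4.61 * 1.63^9 ≈ 4.61 * 81.2248 ≈ 374.45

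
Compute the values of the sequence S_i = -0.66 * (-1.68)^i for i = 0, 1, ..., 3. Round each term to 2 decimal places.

This is a geometric sequence.
i=0: S_0 = -0.66 * (-1.68)^0 = -0.66
i=1: S_1 = -0.66 * (-1.68)^1 ≈ 1.11
i=2: S_2 = -0.66 * (-1.68)^2 ≈ -1.86
i=3: S_3 = -0.66 * (-1.68)^3 ≈ 3.13
The first 4 terms are: [-0.66, 1.11, -1.86, 3.13]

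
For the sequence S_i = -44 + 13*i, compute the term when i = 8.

S_8 = -44 + 13*8 = -44 + 104 = 60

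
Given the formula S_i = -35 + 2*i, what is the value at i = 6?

S_6 = -35 + 2*6 = -35 + 12 = -23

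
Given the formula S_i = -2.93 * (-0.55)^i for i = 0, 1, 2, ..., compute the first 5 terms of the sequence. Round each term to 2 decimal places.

This is a geometric sequence.
i=0: S_0 = -2.93 * (-0.55)^0 = -2.93
i=1: S_1 = -2.93 * (-0.55)^1 ≈ 1.61
i=2: S_2 = -2.93 * (-0.55)^2 ≈ -0.89
i=3: S_3 = -2.93 * (-0.55)^3 ≈ 0.49
i=4: S_4 = -2.93 * (-0.55)^4 ≈ -0.27
The first 5 terms are: [-2.93, 1.61, -0.89, 0.49, -0.27]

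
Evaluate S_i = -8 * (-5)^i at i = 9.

S_9 = -8 * (-5)^9 = -8 * -1953125 = 15625000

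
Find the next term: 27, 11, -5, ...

Differences: 11 - 27 = -16
This is an arithmetic sequence with common difference d = -16.
Next term = -5 + -16 = -21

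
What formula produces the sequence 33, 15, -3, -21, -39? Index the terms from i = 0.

Check differences: 15 - 33 = -18
-3 - 15 = -18
Common difference d = -18.
First term a = 33.
Formula: S_i = 33 - 18*i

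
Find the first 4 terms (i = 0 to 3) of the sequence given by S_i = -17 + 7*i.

This is an arithmetic sequence.
i=0: S_0 = -17 + 7*0 = -17
i=1: S_1 = -17 + 7*1 = -10
i=2: S_2 = -17 + 7*2 = -3
i=3: S_3 = -17 + 7*3 = 4
The first 4 terms are: [-17, -10, -3, 4]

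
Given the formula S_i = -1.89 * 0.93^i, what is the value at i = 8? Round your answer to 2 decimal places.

S_8 = -1.89 * 0.93^8 ≈ -1.89 * 0.5596 ≈ -1.06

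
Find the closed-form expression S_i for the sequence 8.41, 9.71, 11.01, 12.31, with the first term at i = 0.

Check differences: 9.71 - 8.41 = 1.3
11.01 - 9.71 = 1.3
Common difference d = 1.3.
First term a = 8.41.
Formula: S_i = 8.41 + 1.30*i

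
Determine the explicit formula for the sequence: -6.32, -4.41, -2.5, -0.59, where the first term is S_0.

Check differences: -4.41 - -6.32 = 1.91
-2.5 - -4.41 = 1.91
Common difference d = 1.91.
First term a = -6.32.
Formula: S_i = -6.32 + 1.91*i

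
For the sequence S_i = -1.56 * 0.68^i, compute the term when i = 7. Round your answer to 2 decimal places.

S_7 = -1.56 * 0.68^7 ≈ -1.56 * 0.0672 ≈ -0.1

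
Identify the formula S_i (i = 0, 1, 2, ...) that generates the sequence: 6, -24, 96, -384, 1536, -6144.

Check ratios: -24 / 6 = -4.0
Common ratio r = -4.
First term a = 6.
Formula: S_i = 6 * (-4)^i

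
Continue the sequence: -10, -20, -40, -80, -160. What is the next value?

Ratios: -20 / -10 = 2.0
This is a geometric sequence with common ratio r = 2.
Next term = -160 * 2 = -320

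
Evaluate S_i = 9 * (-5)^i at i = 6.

S_6 = 9 * (-5)^6 = 9 * 15625 = 140625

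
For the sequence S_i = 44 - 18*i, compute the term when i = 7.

S_7 = 44 + -18*7 = 44 + -126 = -82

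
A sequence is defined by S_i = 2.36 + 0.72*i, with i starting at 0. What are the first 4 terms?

This is an arithmetic sequence.
i=0: S_0 = 2.36 + 0.72*0 = 2.36
i=1: S_1 = 2.36 + 0.72*1 = 3.08
i=2: S_2 = 2.36 + 0.72*2 = 3.8
i=3: S_3 = 2.36 + 0.72*3 = 4.52
The first 4 terms are: [2.36, 3.08, 3.8, 4.52]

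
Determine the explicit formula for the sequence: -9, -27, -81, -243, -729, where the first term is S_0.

Check ratios: -27 / -9 = 3.0
Common ratio r = 3.
First term a = -9.
Formula: S_i = -9 * 3^i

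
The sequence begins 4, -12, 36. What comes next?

Ratios: -12 / 4 = -3.0
This is a geometric sequence with common ratio r = -3.
Next term = 36 * -3 = -108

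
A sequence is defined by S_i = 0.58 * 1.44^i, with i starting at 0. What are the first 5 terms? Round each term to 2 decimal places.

This is a geometric sequence.
i=0: S_0 = 0.58 * 1.44^0 = 0.58
i=1: S_1 = 0.58 * 1.44^1 ≈ 0.84
i=2: S_2 = 0.58 * 1.44^2 ≈ 1.2
i=3: S_3 = 0.58 * 1.44^3 ≈ 1.73
i=4: S_4 = 0.58 * 1.44^4 ≈ 2.49
The first 5 terms are: [0.58, 0.84, 1.2, 1.73, 2.49]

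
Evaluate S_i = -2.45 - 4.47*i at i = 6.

S_6 = -2.45 + -4.47*6 = -2.45 + -26.82 = -29.27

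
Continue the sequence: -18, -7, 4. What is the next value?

Differences: -7 - -18 = 11
This is an arithmetic sequence with common difference d = 11.
Next term = 4 + 11 = 15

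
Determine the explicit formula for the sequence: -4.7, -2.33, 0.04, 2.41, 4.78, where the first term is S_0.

Check differences: -2.33 - -4.7 = 2.37
0.04 - -2.33 = 2.37
Common difference d = 2.37.
First term a = -4.7.
Formula: S_i = -4.70 + 2.37*i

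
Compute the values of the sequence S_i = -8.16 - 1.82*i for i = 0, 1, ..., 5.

This is an arithmetic sequence.
i=0: S_0 = -8.16 + -1.82*0 = -8.16
i=1: S_1 = -8.16 + -1.82*1 = -9.98
i=2: S_2 = -8.16 + -1.82*2 = -11.8
i=3: S_3 = -8.16 + -1.82*3 = -13.62
i=4: S_4 = -8.16 + -1.82*4 = -15.44
i=5: S_5 = -8.16 + -1.82*5 = -17.26
The first 6 terms are: [-8.16, -9.98, -11.8, -13.62, -15.44, -17.26]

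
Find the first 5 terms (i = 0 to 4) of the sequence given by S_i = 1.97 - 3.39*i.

This is an arithmetic sequence.
i=0: S_0 = 1.97 + -3.39*0 = 1.97
i=1: S_1 = 1.97 + -3.39*1 = -1.42
i=2: S_2 = 1.97 + -3.39*2 = -4.81
i=3: S_3 = 1.97 + -3.39*3 = -8.2
i=4: S_4 = 1.97 + -3.39*4 = -11.59
The first 5 terms are: [1.97, -1.42, -4.81, -8.2, -11.59]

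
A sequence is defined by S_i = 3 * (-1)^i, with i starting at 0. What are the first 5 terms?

This is a geometric sequence.
i=0: S_0 = 3 * (-1)^0 = 3
i=1: S_1 = 3 * (-1)^1 = -3
i=2: S_2 = 3 * (-1)^2 = 3
i=3: S_3 = 3 * (-1)^3 = -3
i=4: S_4 = 3 * (-1)^4 = 3
The first 5 terms are: [3, -3, 3, -3, 3]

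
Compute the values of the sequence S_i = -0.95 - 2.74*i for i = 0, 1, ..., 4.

This is an arithmetic sequence.
i=0: S_0 = -0.95 + -2.74*0 = -0.95
i=1: S_1 = -0.95 + -2.74*1 = -3.69
i=2: S_2 = -0.95 + -2.74*2 = -6.43
i=3: S_3 = -0.95 + -2.74*3 = -9.17
i=4: S_4 = -0.95 + -2.74*4 = -11.91
The first 5 terms are: [-0.95, -3.69, -6.43, -9.17, -11.91]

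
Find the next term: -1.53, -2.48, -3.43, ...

Differences: -2.48 - -1.53 = -0.95
This is an arithmetic sequence with common difference d = -0.95.
Next term = -3.43 + -0.95 = -4.38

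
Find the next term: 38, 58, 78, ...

Differences: 58 - 38 = 20
This is an arithmetic sequence with common difference d = 20.
Next term = 78 + 20 = 98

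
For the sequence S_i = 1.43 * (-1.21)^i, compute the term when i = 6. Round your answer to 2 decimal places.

S_6 = 1.43 * (-1.21)^6 ≈ 1.43 * 3.1384 ≈ 4.49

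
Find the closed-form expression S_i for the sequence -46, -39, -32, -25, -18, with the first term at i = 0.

Check differences: -39 - -46 = 7
-32 - -39 = 7
Common difference d = 7.
First term a = -46.
Formula: S_i = -46 + 7*i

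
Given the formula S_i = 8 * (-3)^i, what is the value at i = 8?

S_8 = 8 * (-3)^8 = 8 * 6561 = 52488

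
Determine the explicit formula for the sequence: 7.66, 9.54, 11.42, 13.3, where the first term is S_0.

Check differences: 9.54 - 7.66 = 1.88
11.42 - 9.54 = 1.88
Common difference d = 1.88.
First term a = 7.66.
Formula: S_i = 7.66 + 1.88*i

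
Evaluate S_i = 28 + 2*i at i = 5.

S_5 = 28 + 2*5 = 28 + 10 = 38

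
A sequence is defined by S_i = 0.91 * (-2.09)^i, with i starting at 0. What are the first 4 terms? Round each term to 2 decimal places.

This is a geometric sequence.
i=0: S_0 = 0.91 * (-2.09)^0 = 0.91
i=1: S_1 = 0.91 * (-2.09)^1 ≈ -1.9
i=2: S_2 = 0.91 * (-2.09)^2 ≈ 3.97
i=3: S_3 = 0.91 * (-2.09)^3 ≈ -8.31
The first 4 terms are: [0.91, -1.9, 3.97, -8.31]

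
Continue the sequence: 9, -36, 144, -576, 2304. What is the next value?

Ratios: -36 / 9 = -4.0
This is a geometric sequence with common ratio r = -4.
Next term = 2304 * -4 = -9216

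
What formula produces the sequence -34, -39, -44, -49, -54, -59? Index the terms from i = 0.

Check differences: -39 - -34 = -5
-44 - -39 = -5
Common difference d = -5.
First term a = -34.
Formula: S_i = -34 - 5*i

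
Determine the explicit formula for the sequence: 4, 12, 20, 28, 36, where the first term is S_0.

Check differences: 12 - 4 = 8
20 - 12 = 8
Common difference d = 8.
First term a = 4.
Formula: S_i = 4 + 8*i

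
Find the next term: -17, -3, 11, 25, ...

Differences: -3 - -17 = 14
This is an arithmetic sequence with common difference d = 14.
Next term = 25 + 14 = 39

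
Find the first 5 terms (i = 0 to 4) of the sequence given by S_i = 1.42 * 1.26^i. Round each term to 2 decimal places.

This is a geometric sequence.
i=0: S_0 = 1.42 * 1.26^0 = 1.42
i=1: S_1 = 1.42 * 1.26^1 ≈ 1.79
i=2: S_2 = 1.42 * 1.26^2 ≈ 2.25
i=3: S_3 = 1.42 * 1.26^3 ≈ 2.84
i=4: S_4 = 1.42 * 1.26^4 ≈ 3.58
The first 5 terms are: [1.42, 1.79, 2.25, 2.84, 3.58]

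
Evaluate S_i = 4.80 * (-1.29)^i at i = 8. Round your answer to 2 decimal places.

S_8 = 4.8 * (-1.29)^8 ≈ 4.8 * 7.6686 ≈ 36.81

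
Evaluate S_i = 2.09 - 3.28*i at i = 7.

S_7 = 2.09 + -3.28*7 = 2.09 + -22.96 = -20.87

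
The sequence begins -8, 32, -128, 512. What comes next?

Ratios: 32 / -8 = -4.0
This is a geometric sequence with common ratio r = -4.
Next term = 512 * -4 = -2048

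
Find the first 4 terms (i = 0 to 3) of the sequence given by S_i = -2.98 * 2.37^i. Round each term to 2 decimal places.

This is a geometric sequence.
i=0: S_0 = -2.98 * 2.37^0 = -2.98
i=1: S_1 = -2.98 * 2.37^1 ≈ -7.06
i=2: S_2 = -2.98 * 2.37^2 ≈ -16.74
i=3: S_3 = -2.98 * 2.37^3 ≈ -39.67
The first 4 terms are: [-2.98, -7.06, -16.74, -39.67]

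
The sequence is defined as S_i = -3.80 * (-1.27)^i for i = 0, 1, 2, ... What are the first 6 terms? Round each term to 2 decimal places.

This is a geometric sequence.
i=0: S_0 = -3.8 * (-1.27)^0 = -3.8
i=1: S_1 = -3.8 * (-1.27)^1 ≈ 4.83
i=2: S_2 = -3.8 * (-1.27)^2 ≈ -6.13
i=3: S_3 = -3.8 * (-1.27)^3 ≈ 7.78
i=4: S_4 = -3.8 * (-1.27)^4 ≈ -9.89
i=5: S_5 = -3.8 * (-1.27)^5 ≈ 12.55
The first 6 terms are: [-3.8, 4.83, -6.13, 7.78, -9.89, 12.55]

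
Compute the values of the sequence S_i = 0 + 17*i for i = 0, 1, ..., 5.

This is an arithmetic sequence.
i=0: S_0 = 0 + 17*0 = 0
i=1: S_1 = 0 + 17*1 = 17
i=2: S_2 = 0 + 17*2 = 34
i=3: S_3 = 0 + 17*3 = 51
i=4: S_4 = 0 + 17*4 = 68
i=5: S_5 = 0 + 17*5 = 85
The first 6 terms are: [0, 17, 34, 51, 68, 85]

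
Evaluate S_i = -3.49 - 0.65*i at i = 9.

S_9 = -3.49 + -0.65*9 = -3.49 + -5.85 = -9.34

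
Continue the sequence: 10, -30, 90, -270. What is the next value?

Ratios: -30 / 10 = -3.0
This is a geometric sequence with common ratio r = -3.
Next term = -270 * -3 = 810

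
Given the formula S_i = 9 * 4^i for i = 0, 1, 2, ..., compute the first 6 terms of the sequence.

This is a geometric sequence.
i=0: S_0 = 9 * 4^0 = 9
i=1: S_1 = 9 * 4^1 = 36
i=2: S_2 = 9 * 4^2 = 144
i=3: S_3 = 9 * 4^3 = 576
i=4: S_4 = 9 * 4^4 = 2304
i=5: S_5 = 9 * 4^5 = 9216
The first 6 terms are: [9, 36, 144, 576, 2304, 9216]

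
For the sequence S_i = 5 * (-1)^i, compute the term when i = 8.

S_8 = 5 * (-1)^8 = 5 * 1 = 5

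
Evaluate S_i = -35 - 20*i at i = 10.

S_10 = -35 + -20*10 = -35 + -200 = -235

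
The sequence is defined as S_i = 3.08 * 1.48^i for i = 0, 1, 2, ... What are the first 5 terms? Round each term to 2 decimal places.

This is a geometric sequence.
i=0: S_0 = 3.08 * 1.48^0 = 3.08
i=1: S_1 = 3.08 * 1.48^1 ≈ 4.56
i=2: S_2 = 3.08 * 1.48^2 ≈ 6.75
i=3: S_3 = 3.08 * 1.48^3 ≈ 9.98
i=4: S_4 = 3.08 * 1.48^4 ≈ 14.78
The first 5 terms are: [3.08, 4.56, 6.75, 9.98, 14.78]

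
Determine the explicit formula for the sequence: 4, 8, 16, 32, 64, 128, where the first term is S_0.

Check ratios: 8 / 4 = 2.0
Common ratio r = 2.
First term a = 4.
Formula: S_i = 4 * 2^i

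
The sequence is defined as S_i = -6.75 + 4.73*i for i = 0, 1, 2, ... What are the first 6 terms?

This is an arithmetic sequence.
i=0: S_0 = -6.75 + 4.73*0 = -6.75
i=1: S_1 = -6.75 + 4.73*1 = -2.02
i=2: S_2 = -6.75 + 4.73*2 = 2.71
i=3: S_3 = -6.75 + 4.73*3 = 7.44
i=4: S_4 = -6.75 + 4.73*4 = 12.17
i=5: S_5 = -6.75 + 4.73*5 = 16.9
The first 6 terms are: [-6.75, -2.02, 2.71, 7.44, 12.17, 16.9]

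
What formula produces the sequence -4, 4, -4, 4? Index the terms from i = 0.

Check ratios: 4 / -4 = -1.0
Common ratio r = -1.
First term a = -4.
Formula: S_i = -4 * (-1)^i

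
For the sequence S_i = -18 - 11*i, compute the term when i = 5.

S_5 = -18 + -11*5 = -18 + -55 = -73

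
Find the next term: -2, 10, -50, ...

Ratios: 10 / -2 = -5.0
This is a geometric sequence with common ratio r = -5.
Next term = -50 * -5 = 250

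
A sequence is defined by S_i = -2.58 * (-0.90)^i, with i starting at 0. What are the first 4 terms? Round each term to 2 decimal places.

This is a geometric sequence.
i=0: S_0 = -2.58 * (-0.9)^0 = -2.58
i=1: S_1 = -2.58 * (-0.9)^1 ≈ 2.32
i=2: S_2 = -2.58 * (-0.9)^2 ≈ -2.09
i=3: S_3 = -2.58 * (-0.9)^3 ≈ 1.88
The first 4 terms are: [-2.58, 2.32, -2.09, 1.88]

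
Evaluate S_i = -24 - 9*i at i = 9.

S_9 = -24 + -9*9 = -24 + -81 = -105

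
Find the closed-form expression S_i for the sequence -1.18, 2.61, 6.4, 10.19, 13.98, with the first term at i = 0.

Check differences: 2.61 - -1.18 = 3.79
6.4 - 2.61 = 3.79
Common difference d = 3.79.
First term a = -1.18.
Formula: S_i = -1.18 + 3.79*i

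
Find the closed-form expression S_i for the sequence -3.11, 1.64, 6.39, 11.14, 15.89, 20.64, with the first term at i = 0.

Check differences: 1.64 - -3.11 = 4.75
6.39 - 1.64 = 4.75
Common difference d = 4.75.
First term a = -3.11.
Formula: S_i = -3.11 + 4.75*i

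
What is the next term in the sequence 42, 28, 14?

Differences: 28 - 42 = -14
This is an arithmetic sequence with common difference d = -14.
Next term = 14 + -14 = 0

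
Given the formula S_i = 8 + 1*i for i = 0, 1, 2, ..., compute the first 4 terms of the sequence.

This is an arithmetic sequence.
i=0: S_0 = 8 + 1*0 = 8
i=1: S_1 = 8 + 1*1 = 9
i=2: S_2 = 8 + 1*2 = 10
i=3: S_3 = 8 + 1*3 = 11
The first 4 terms are: [8, 9, 10, 11]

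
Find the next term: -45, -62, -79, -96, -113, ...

Differences: -62 - -45 = -17
This is an arithmetic sequence with common difference d = -17.
Next term = -113 + -17 = -130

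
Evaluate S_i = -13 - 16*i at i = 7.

S_7 = -13 + -16*7 = -13 + -112 = -125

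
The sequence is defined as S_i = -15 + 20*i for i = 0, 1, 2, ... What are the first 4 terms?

This is an arithmetic sequence.
i=0: S_0 = -15 + 20*0 = -15
i=1: S_1 = -15 + 20*1 = 5
i=2: S_2 = -15 + 20*2 = 25
i=3: S_3 = -15 + 20*3 = 45
The first 4 terms are: [-15, 5, 25, 45]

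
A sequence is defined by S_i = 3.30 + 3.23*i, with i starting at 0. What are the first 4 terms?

This is an arithmetic sequence.
i=0: S_0 = 3.3 + 3.23*0 = 3.3
i=1: S_1 = 3.3 + 3.23*1 = 6.53
i=2: S_2 = 3.3 + 3.23*2 = 9.76
i=3: S_3 = 3.3 + 3.23*3 = 12.99
The first 4 terms are: [3.3, 6.53, 9.76, 12.99]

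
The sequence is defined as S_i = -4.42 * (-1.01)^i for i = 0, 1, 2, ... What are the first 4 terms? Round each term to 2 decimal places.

This is a geometric sequence.
i=0: S_0 = -4.42 * (-1.01)^0 = -4.42
i=1: S_1 = -4.42 * (-1.01)^1 ≈ 4.46
i=2: S_2 = -4.42 * (-1.01)^2 ≈ -4.51
i=3: S_3 = -4.42 * (-1.01)^3 ≈ 4.55
The first 4 terms are: [-4.42, 4.46, -4.51, 4.55]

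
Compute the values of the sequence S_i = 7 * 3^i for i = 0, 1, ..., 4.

This is a geometric sequence.
i=0: S_0 = 7 * 3^0 = 7
i=1: S_1 = 7 * 3^1 = 21
i=2: S_2 = 7 * 3^2 = 63
i=3: S_3 = 7 * 3^3 = 189
i=4: S_4 = 7 * 3^4 = 567
The first 5 terms are: [7, 21, 63, 189, 567]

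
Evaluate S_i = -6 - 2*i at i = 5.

S_5 = -6 + -2*5 = -6 + -10 = -16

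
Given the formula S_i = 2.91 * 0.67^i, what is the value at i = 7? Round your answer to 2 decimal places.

S_7 = 2.91 * 0.67^7 ≈ 2.91 * 0.0606 ≈ 0.18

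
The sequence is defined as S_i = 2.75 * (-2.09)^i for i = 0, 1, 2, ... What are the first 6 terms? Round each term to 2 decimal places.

This is a geometric sequence.
i=0: S_0 = 2.75 * (-2.09)^0 = 2.75
i=1: S_1 = 2.75 * (-2.09)^1 ≈ -5.75
i=2: S_2 = 2.75 * (-2.09)^2 ≈ 12.01
i=3: S_3 = 2.75 * (-2.09)^3 ≈ -25.11
i=4: S_4 = 2.75 * (-2.09)^4 ≈ 52.47
i=5: S_5 = 2.75 * (-2.09)^5 ≈ -109.66
The first 6 terms are: [2.75, -5.75, 12.01, -25.11, 52.47, -109.66]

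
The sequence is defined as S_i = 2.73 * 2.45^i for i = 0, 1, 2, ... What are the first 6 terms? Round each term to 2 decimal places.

This is a geometric sequence.
i=0: S_0 = 2.73 * 2.45^0 = 2.73
i=1: S_1 = 2.73 * 2.45^1 ≈ 6.69
i=2: S_2 = 2.73 * 2.45^2 ≈ 16.39
i=3: S_3 = 2.73 * 2.45^3 ≈ 40.15
i=4: S_4 = 2.73 * 2.45^4 ≈ 98.36
i=5: S_5 = 2.73 * 2.45^5 ≈ 240.99
The first 6 terms are: [2.73, 6.69, 16.39, 40.15, 98.36, 240.99]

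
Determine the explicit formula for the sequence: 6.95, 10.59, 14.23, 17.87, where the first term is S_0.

Check differences: 10.59 - 6.95 = 3.64
14.23 - 10.59 = 3.64
Common difference d = 3.64.
First term a = 6.95.
Formula: S_i = 6.95 + 3.64*i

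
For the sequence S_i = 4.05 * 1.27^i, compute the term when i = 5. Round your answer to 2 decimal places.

S_5 = 4.05 * 1.27^5 ≈ 4.05 * 3.3038 ≈ 13.38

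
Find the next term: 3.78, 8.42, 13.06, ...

Differences: 8.42 - 3.78 = 4.64
This is an arithmetic sequence with common difference d = 4.64.
Next term = 13.06 + 4.64 = 17.7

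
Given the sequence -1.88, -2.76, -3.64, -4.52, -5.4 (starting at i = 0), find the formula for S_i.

Check differences: -2.76 - -1.88 = -0.88
-3.64 - -2.76 = -0.88
Common difference d = -0.88.
First term a = -1.88.
Formula: S_i = -1.88 - 0.88*i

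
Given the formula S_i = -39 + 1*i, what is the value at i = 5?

S_5 = -39 + 1*5 = -39 + 5 = -34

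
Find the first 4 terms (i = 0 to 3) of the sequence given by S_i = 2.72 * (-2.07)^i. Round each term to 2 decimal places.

This is a geometric sequence.
i=0: S_0 = 2.72 * (-2.07)^0 = 2.72
i=1: S_1 = 2.72 * (-2.07)^1 ≈ -5.63
i=2: S_2 = 2.72 * (-2.07)^2 ≈ 11.65
i=3: S_3 = 2.72 * (-2.07)^3 ≈ -24.13
The first 4 terms are: [2.72, -5.63, 11.65, -24.13]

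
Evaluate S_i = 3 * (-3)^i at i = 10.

S_10 = 3 * (-3)^10 = 3 * 59049 = 177147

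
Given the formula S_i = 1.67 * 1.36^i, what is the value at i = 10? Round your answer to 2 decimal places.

S_10 = 1.67 * 1.36^10 ≈ 1.67 * 21.6466 ≈ 36.15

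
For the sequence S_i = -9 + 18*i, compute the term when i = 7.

S_7 = -9 + 18*7 = -9 + 126 = 117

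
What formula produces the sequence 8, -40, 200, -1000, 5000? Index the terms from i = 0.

Check ratios: -40 / 8 = -5.0
Common ratio r = -5.
First term a = 8.
Formula: S_i = 8 * (-5)^i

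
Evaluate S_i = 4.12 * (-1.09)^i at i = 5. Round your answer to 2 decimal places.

S_5 = 4.12 * (-1.09)^5 ≈ 4.12 * -1.5386 ≈ -6.34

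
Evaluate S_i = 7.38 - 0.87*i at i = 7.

S_7 = 7.38 + -0.87*7 = 7.38 + -6.09 = 1.29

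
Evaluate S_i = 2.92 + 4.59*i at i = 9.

S_9 = 2.92 + 4.59*9 = 2.92 + 41.31 = 44.23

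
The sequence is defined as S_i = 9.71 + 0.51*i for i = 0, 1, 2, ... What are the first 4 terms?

This is an arithmetic sequence.
i=0: S_0 = 9.71 + 0.51*0 = 9.71
i=1: S_1 = 9.71 + 0.51*1 = 10.22
i=2: S_2 = 9.71 + 0.51*2 = 10.73
i=3: S_3 = 9.71 + 0.51*3 = 11.24
The first 4 terms are: [9.71, 10.22, 10.73, 11.24]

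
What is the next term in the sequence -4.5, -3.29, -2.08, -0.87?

Differences: -3.29 - -4.5 = 1.21
This is an arithmetic sequence with common difference d = 1.21.
Next term = -0.87 + 1.21 = 0.34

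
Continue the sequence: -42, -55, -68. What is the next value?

Differences: -55 - -42 = -13
This is an arithmetic sequence with common difference d = -13.
Next term = -68 + -13 = -81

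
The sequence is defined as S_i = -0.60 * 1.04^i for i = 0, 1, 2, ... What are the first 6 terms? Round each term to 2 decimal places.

This is a geometric sequence.
i=0: S_0 = -0.6 * 1.04^0 = -0.6
i=1: S_1 = -0.6 * 1.04^1 ≈ -0.62
i=2: S_2 = -0.6 * 1.04^2 ≈ -0.65
i=3: S_3 = -0.6 * 1.04^3 ≈ -0.67
i=4: S_4 = -0.6 * 1.04^4 ≈ -0.7
i=5: S_5 = -0.6 * 1.04^5 ≈ -0.73
The first 6 terms are: [-0.6, -0.62, -0.65, -0.67, -0.7, -0.73]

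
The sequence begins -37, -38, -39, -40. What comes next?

Differences: -38 - -37 = -1
This is an arithmetic sequence with common difference d = -1.
Next term = -40 + -1 = -41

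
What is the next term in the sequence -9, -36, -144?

Ratios: -36 / -9 = 4.0
This is a geometric sequence with common ratio r = 4.
Next term = -144 * 4 = -576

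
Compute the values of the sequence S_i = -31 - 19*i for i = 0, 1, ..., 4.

This is an arithmetic sequence.
i=0: S_0 = -31 + -19*0 = -31
i=1: S_1 = -31 + -19*1 = -50
i=2: S_2 = -31 + -19*2 = -69
i=3: S_3 = -31 + -19*3 = -88
i=4: S_4 = -31 + -19*4 = -107
The first 5 terms are: [-31, -50, -69, -88, -107]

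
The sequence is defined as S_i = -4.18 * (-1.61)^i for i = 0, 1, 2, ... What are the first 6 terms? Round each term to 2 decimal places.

This is a geometric sequence.
i=0: S_0 = -4.18 * (-1.61)^0 = -4.18
i=1: S_1 = -4.18 * (-1.61)^1 ≈ 6.73
i=2: S_2 = -4.18 * (-1.61)^2 ≈ -10.83
i=3: S_3 = -4.18 * (-1.61)^3 ≈ 17.44
i=4: S_4 = -4.18 * (-1.61)^4 ≈ -28.09
i=5: S_5 = -4.18 * (-1.61)^5 ≈ 45.22
The first 6 terms are: [-4.18, 6.73, -10.83, 17.44, -28.09, 45.22]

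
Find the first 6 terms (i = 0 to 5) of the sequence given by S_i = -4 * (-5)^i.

This is a geometric sequence.
i=0: S_0 = -4 * (-5)^0 = -4
i=1: S_1 = -4 * (-5)^1 = 20
i=2: S_2 = -4 * (-5)^2 = -100
i=3: S_3 = -4 * (-5)^3 = 500
i=4: S_4 = -4 * (-5)^4 = -2500
i=5: S_5 = -4 * (-5)^5 = 12500
The first 6 terms are: [-4, 20, -100, 500, -2500, 12500]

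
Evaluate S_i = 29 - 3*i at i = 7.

S_7 = 29 + -3*7 = 29 + -21 = 8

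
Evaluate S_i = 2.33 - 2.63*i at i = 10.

S_10 = 2.33 + -2.63*10 = 2.33 + -26.3 = -23.97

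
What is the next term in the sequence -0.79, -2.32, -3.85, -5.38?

Differences: -2.32 - -0.79 = -1.53
This is an arithmetic sequence with common difference d = -1.53.
Next term = -5.38 + -1.53 = -6.91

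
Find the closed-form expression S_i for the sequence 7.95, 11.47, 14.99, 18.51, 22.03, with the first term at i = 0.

Check differences: 11.47 - 7.95 = 3.52
14.99 - 11.47 = 3.52
Common difference d = 3.52.
First term a = 7.95.
Formula: S_i = 7.95 + 3.52*i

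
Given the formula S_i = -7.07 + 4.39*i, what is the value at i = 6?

S_6 = -7.07 + 4.39*6 = -7.07 + 26.34 = 19.27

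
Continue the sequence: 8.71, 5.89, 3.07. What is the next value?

Differences: 5.89 - 8.71 = -2.82
This is an arithmetic sequence with common difference d = -2.82.
Next term = 3.07 + -2.82 = 0.25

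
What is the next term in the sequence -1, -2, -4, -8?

Ratios: -2 / -1 = 2.0
This is a geometric sequence with common ratio r = 2.
Next term = -8 * 2 = -16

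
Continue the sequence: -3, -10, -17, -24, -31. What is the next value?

Differences: -10 - -3 = -7
This is an arithmetic sequence with common difference d = -7.
Next term = -31 + -7 = -38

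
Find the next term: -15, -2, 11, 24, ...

Differences: -2 - -15 = 13
This is an arithmetic sequence with common difference d = 13.
Next term = 24 + 13 = 37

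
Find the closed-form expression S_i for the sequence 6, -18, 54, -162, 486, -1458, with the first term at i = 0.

Check ratios: -18 / 6 = -3.0
Common ratio r = -3.
First term a = 6.
Formula: S_i = 6 * (-3)^i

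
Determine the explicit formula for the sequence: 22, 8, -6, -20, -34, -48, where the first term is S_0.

Check differences: 8 - 22 = -14
-6 - 8 = -14
Common difference d = -14.
First term a = 22.
Formula: S_i = 22 - 14*i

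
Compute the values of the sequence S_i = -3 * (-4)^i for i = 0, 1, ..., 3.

This is a geometric sequence.
i=0: S_0 = -3 * (-4)^0 = -3
i=1: S_1 = -3 * (-4)^1 = 12
i=2: S_2 = -3 * (-4)^2 = -48
i=3: S_3 = -3 * (-4)^3 = 192
The first 4 terms are: [-3, 12, -48, 192]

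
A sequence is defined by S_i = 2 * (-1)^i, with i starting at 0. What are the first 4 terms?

This is a geometric sequence.
i=0: S_0 = 2 * (-1)^0 = 2
i=1: S_1 = 2 * (-1)^1 = -2
i=2: S_2 = 2 * (-1)^2 = 2
i=3: S_3 = 2 * (-1)^3 = -2
The first 4 terms are: [2, -2, 2, -2]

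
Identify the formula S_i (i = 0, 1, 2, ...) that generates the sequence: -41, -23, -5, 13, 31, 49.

Check differences: -23 - -41 = 18
-5 - -23 = 18
Common difference d = 18.
First term a = -41.
Formula: S_i = -41 + 18*i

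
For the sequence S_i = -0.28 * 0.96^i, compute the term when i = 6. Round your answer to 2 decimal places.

S_6 = -0.28 * 0.96^6 ≈ -0.28 * 0.7828 ≈ -0.22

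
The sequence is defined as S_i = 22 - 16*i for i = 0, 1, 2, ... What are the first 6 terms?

This is an arithmetic sequence.
i=0: S_0 = 22 + -16*0 = 22
i=1: S_1 = 22 + -16*1 = 6
i=2: S_2 = 22 + -16*2 = -10
i=3: S_3 = 22 + -16*3 = -26
i=4: S_4 = 22 + -16*4 = -42
i=5: S_5 = 22 + -16*5 = -58
The first 6 terms are: [22, 6, -10, -26, -42, -58]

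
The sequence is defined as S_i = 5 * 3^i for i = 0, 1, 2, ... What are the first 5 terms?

This is a geometric sequence.
i=0: S_0 = 5 * 3^0 = 5
i=1: S_1 = 5 * 3^1 = 15
i=2: S_2 = 5 * 3^2 = 45
i=3: S_3 = 5 * 3^3 = 135
i=4: S_4 = 5 * 3^4 = 405
The first 5 terms are: [5, 15, 45, 135, 405]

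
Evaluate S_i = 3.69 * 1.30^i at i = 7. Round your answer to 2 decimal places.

S_7 = 3.69 * 1.3^7 ≈ 3.69 * 6.2749 ≈ 23.15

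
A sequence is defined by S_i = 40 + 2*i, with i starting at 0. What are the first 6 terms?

This is an arithmetic sequence.
i=0: S_0 = 40 + 2*0 = 40
i=1: S_1 = 40 + 2*1 = 42
i=2: S_2 = 40 + 2*2 = 44
i=3: S_3 = 40 + 2*3 = 46
i=4: S_4 = 40 + 2*4 = 48
i=5: S_5 = 40 + 2*5 = 50
The first 6 terms are: [40, 42, 44, 46, 48, 50]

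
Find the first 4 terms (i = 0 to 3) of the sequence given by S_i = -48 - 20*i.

This is an arithmetic sequence.
i=0: S_0 = -48 + -20*0 = -48
i=1: S_1 = -48 + -20*1 = -68
i=2: S_2 = -48 + -20*2 = -88
i=3: S_3 = -48 + -20*3 = -108
The first 4 terms are: [-48, -68, -88, -108]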